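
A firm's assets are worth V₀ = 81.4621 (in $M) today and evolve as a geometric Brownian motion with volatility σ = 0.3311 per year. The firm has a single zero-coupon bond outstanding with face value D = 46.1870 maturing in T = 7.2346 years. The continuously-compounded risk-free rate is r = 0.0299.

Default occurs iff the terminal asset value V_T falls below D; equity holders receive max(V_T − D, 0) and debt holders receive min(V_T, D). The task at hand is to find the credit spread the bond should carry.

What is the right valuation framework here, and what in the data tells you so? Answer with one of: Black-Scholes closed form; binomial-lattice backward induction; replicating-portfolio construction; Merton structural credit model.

Key observation: assets follow a GBM and default happens iff V_T < 46.1870; valuing claims on that split (equity as a call, risky debt as the residual) is the structural model's definition.

framework: Merton structural credit model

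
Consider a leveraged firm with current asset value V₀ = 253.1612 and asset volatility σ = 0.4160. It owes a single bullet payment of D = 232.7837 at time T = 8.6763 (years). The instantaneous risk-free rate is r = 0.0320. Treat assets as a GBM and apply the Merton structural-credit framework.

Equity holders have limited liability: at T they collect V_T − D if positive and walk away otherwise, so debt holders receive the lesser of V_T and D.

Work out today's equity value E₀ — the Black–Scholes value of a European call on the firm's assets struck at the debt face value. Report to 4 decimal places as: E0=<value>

Work the structural quantities from V₀ = 253.1612 against face 232.7837:
d₁ = [ln(V₀/D) + (r + σ²/2)T] / (σ√T)
   = [ln(253.1612/232.7837) + (0.0320 + 0.5·0.4160²)·8.6763] / (0.4160·√8.6763)
   = [0.083917 + 1.028384] / 1.225351 = 0.907741
d₂ = d₁ − σ√T = 0.907741 − 1.225351 = -0.317611
N(d₁) = 0.817992,  N(d₂) = 0.375390,  e^(−rT) = 0.757568
E₀ = V₀·N(d₁) − D·e^(−rT)·N(d₂)
   = 253.1612·0.817992 − 232.7837·0.757568·0.375390 = 140.884046

E0=140.8840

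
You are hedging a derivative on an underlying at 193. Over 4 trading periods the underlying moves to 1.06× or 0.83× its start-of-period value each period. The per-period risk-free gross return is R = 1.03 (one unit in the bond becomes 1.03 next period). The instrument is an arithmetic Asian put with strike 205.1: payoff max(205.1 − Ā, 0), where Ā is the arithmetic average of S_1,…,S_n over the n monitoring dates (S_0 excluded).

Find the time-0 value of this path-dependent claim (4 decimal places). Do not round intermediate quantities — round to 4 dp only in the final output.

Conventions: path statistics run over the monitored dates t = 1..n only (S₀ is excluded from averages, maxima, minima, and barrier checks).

price = 7.3803

Risk-neutral up-probability p* = (R−d)/(u−d) = (1.03−0.83)/(1.06−0.83) = 0.8696; the claim prices as the p*-weighted sum of path payoffs discounted by R^4.
Enumerate all 2^4 = 16 price paths (U = up ×1.06, D = down ×0.83); each path with k up-moves has probability p*^k·(1−p*)^(4−k).
DDDD: Ā=123.7743, payoff=81.3257, prob=0.000289
UDDD: Ā=158.0732, payoff=47.0268, prob=0.001930
DUDD: Ā=146.9757, payoff=58.1243, prob=0.001930
UUDD: Ā=187.7039, payoff=17.3961, prob=0.012864
DDUD: Ā=137.7648, payoff=67.3352, prob=0.001930
UDUD: Ā=175.9405, payoff=29.1595, prob=0.012864
DUUD: Ā=164.8430, payoff=40.2570, prob=0.012864
UUUD: Ā=210.5224, payoff=0.0000, prob=0.085763
DDDU: Ā=130.1197, payoff=74.9803, prob=0.001930
UDDU: Ā=166.1770, payoff=38.9230, prob=0.012864
DUDU: Ā=155.0795, payoff=50.0205, prob=0.012864
UUDU: Ā=198.0533, payoff=7.0467, prob=0.085763
DDUU: Ā=145.8685, payoff=59.2315, prob=0.012864
UDUU: Ā=186.2899, payoff=18.8101, prob=0.085763
DUUU: Ā=175.1924, payoff=29.9076, prob=0.085763
UUUU: Ā=223.7397, payoff=0.0000, prob=0.571753
Price = Σ prob·payoff / R^4 = 8.306571 / 1.125509 = 7.3803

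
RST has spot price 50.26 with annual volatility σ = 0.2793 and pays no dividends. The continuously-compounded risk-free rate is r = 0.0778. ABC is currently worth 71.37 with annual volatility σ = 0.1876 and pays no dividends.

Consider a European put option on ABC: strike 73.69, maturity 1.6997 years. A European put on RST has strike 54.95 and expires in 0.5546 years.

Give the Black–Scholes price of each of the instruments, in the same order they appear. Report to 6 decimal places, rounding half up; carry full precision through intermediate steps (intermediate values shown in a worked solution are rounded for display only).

[ABC put K=73.69]
σ√T = 0.1876·√1.6997 = 0.244579
d₁ = (ln(S/K) + (r+σ²/2)T) / (σ√T) = (ln(71.37/73.69) + (0.0778+0.1876²/2)·1.6997) / 0.244579 = (-0.031989 + 0.162146) / 0.244579 = 0.532166
d₂ = d₁ − σ√T = 0.532166 − 0.244579 = 0.287587
e^{−rT} = 0.876134
N(−d₁) = 0.297305,  N(−d₂) = 0.386831
price = K·e^{−rT}·N(−d₂) − S·N(−d₁) = 24.974719 − 21.218693 = 3.756026
[RST put K=54.95]
σ√T = 0.2793·√0.5546 = 0.207999
d₁ = (ln(S/K) + (r+σ²/2)T) / (σ√T) = (ln(50.26/54.95) + (0.0778+0.2793²/2)·0.5546) / 0.207999 = (-0.089214 + 0.064780) / 0.207999 = -0.117474
d₂ = d₁ − σ√T = -0.117474 − 0.207999 = -0.325473
e^{−rT} = 0.957770
N(−d₁) = 0.546758,  N(−d₂) = 0.627588
price = K·e^{−rT}·N(−d₂) − S·N(−d₁) = 33.029635 − 27.480052 = 5.549584

price(ABC put K=73.69) = 3.756026
price(RST put K=54.95) = 5.549584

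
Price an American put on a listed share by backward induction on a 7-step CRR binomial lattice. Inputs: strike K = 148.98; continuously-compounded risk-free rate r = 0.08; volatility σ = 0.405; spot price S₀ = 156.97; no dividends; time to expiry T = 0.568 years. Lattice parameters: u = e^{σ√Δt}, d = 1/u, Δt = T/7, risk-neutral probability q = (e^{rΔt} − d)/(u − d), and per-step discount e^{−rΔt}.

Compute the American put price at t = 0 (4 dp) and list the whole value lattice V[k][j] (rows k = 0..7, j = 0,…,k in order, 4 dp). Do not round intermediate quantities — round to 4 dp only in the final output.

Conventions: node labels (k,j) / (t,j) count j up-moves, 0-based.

params: Δt=0.08114 u=1.12228 d=0.89104 q=0.49935 e^(-rΔt)=0.99353
t_7 payoffs: 78.9805 60.8140 37.9329 9.1135 0.0000 0.0000 0.0000 0.0000
k=6: node(6,0) S=78.5594 payoff=70.4206 vs cont=69.4566 → 70.4206 [stop]  node(6,1) S=98.9474 payoff=50.0326 vs cont=49.0687 → 50.0326 [stop]  node(6,2) S=124.6265 payoff=24.3535 vs cont=23.3895 → 24.3535 [stop]  node(6,3) S=156.9700 payoff=0.0000 vs cont=4.5331 → 4.5331 [wait]  node(6,4) S=197.7074 payoff=0.0000 vs cont=0.0000 → 0.0000 [wait]  node(6,5) S=249.0170 payoff=0.0000 vs cont=0.0000 → 0.0000 [wait]  node(6,6) S=313.6427 payoff=0.0000 vs cont=0.0000 → 0.0000 [wait]
k=5: node(5,0) S=88.1660 payoff=60.8140 vs cont=59.8500 → 60.8140 [stop]  node(5,1) S=111.0471 payoff=37.9329 vs cont=36.9689 → 37.9329 [stop]  node(5,2) S=139.8665 payoff=9.1135 vs cont=14.3626 → 14.3626 [wait]  node(5,3) S=176.1650 payoff=0.0000 vs cont=2.2548 → 2.2548 [wait]  node(5,4) S=221.8840 payoff=0.0000 vs cont=0.0000 → 0.0000 [wait]  node(5,5) S=279.4680 payoff=0.0000 vs cont=0.0000 → 0.0000 [wait]
k=4: node(4,0) S=98.9474 payoff=50.0326 vs cont=49.0687 → 50.0326 [stop]  node(4,1) S=124.6265 payoff=24.3535 vs cont=25.9937 → 25.9937 [wait]  node(4,2) S=156.9700 payoff=0.0000 vs cont=8.2627 → 8.2627 [wait]  node(4,3) S=197.7074 payoff=0.0000 vs cont=1.1216 → 1.1216 [wait]  node(4,4) S=249.0170 payoff=0.0000 vs cont=0.0000 → 0.0000 [wait]
k=3: node(3,0) S=111.0471 payoff=37.9329 vs cont=37.7826 → 37.9329 [stop]  node(3,1) S=139.8665 payoff=9.1135 vs cont=17.0288 → 17.0288 [wait]  node(3,2) S=176.1650 payoff=0.0000 vs cont=4.6664 → 4.6664 [wait]  node(3,3) S=221.8840 payoff=0.0000 vs cont=0.5579 → 0.5579 [wait]
k=2: node(2,0) S=124.6265 payoff=24.3535 vs cont=27.3164 → 27.3164 [wait]  node(2,1) S=156.9700 payoff=0.0000 vs cont=10.7853 → 10.7853 [wait]  node(2,2) S=197.7074 payoff=0.0000 vs cont=2.5979 → 2.5979 [wait]
k=1: node(1,0) S=139.8665 payoff=9.1135 vs cont=18.9382 → 18.9382 [wait]  node(1,1) S=176.1650 payoff=0.0000 vs cont=6.6536 → 6.6536 [wait]
k=0: node(0,0) S=156.9700 payoff=0.0000 vs cont=12.7210 → 12.7210 [wait]

price = 12.7210
tree:
12.7210
18.9382 6.6536
27.3164 10.7853 2.5979
37.9329 17.0288 4.6664 0.5579
50.0326 25.9937 8.2627 1.1216 0.0000
60.8140 37.9329 14.3626 2.2548 0.0000 0.0000
70.4206 50.0326 24.3535 4.5331 0.0000 0.0000 0.0000
78.9805 60.8140 37.9329 9.1135 0.0000 0.0000 0.0000 0.0000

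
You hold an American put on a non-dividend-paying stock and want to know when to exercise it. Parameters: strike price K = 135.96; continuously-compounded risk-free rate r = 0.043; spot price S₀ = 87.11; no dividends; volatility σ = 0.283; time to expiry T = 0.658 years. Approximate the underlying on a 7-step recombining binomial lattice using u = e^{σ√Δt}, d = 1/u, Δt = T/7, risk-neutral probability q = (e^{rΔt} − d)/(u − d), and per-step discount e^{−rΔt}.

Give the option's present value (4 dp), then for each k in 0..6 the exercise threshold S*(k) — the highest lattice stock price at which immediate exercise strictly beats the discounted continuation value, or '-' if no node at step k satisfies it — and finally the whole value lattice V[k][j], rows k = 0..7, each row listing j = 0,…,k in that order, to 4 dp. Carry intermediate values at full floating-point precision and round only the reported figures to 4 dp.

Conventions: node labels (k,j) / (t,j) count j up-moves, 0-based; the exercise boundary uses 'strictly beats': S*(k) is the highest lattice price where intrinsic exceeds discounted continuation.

params: Δt=0.09400 u=1.09064 d=0.91689 q=0.50163 e^(-rΔt)=0.99597
t_7 payoffs: 88.5037 79.5108 68.8137 56.0896 40.9542 22.9507 1.5355 0.0000
t_6: node(6,0) S=51.7578 payoff=84.2022 vs cont=83.6538 → 84.2022 [stop]  node(6,1) S=61.5658 payoff=74.3942 vs cont=73.8457 → 74.3942 [stop]  node(6,2) S=73.2325 payoff=62.7275 vs cont=62.1791 → 62.7275 [stop]  node(6,3) S=87.1100 payoff=48.8500 vs cont=48.3016 → 48.8500 [stop]  node(6,4) S=103.6173 payoff=32.3427 vs cont=31.7943 → 32.3427 [stop]  node(6,5) S=123.2527 payoff=12.7073 vs cont=12.1589 → 12.7073 [stop]  node(6,6) S=146.6089 payoff=0.0000 vs cont=0.7622 → 0.7622 [wait]  ⇒ S*(6)=123.2527
t_5: node(5,0) S=56.4492 payoff=79.5108 vs cont=78.9624 → 79.5108 [stop]  node(5,1) S=67.1463 payoff=68.8137 vs cont=68.2653 → 68.8137 [stop]  node(5,2) S=79.8704 payoff=56.0896 vs cont=55.5411 → 56.0896 [stop]  node(5,3) S=95.0058 payoff=40.9542 vs cont=40.4058 → 40.9542 [stop]  node(5,4) S=113.0093 payoff=22.9507 vs cont=22.4023 → 22.9507 [stop]  node(5,5) S=134.4245 payoff=1.5355 vs cont=6.6882 → 6.6882 [wait]  ⇒ S*(5)=113.0093
t_4: node(4,0) S=61.5658 payoff=74.3942 vs cont=73.8457 → 74.3942 [stop]  node(4,1) S=73.2325 payoff=62.7275 vs cont=62.1791 → 62.7275 [stop]  node(4,2) S=87.1100 payoff=48.8500 vs cont=48.3016 → 48.8500 [stop]  node(4,3) S=103.6173 payoff=32.3427 vs cont=31.7943 → 32.3427 [stop]  node(4,4) S=123.2527 payoff=12.7073 vs cont=14.7332 → 14.7332 [wait]  ⇒ S*(4)=103.6173
t_3: node(3,0) S=67.1463 payoff=68.8137 vs cont=68.2653 → 68.8137 [stop]  node(3,1) S=79.8704 payoff=56.0896 vs cont=55.5411 → 56.0896 [stop]  node(3,2) S=95.0058 payoff=40.9542 vs cont=40.4058 → 40.9542 [stop]  node(3,3) S=113.0093 payoff=22.9507 vs cont=23.4144 → 23.4144 [wait]  ⇒ S*(3)=95.0058
t_2: node(2,0) S=73.2325 payoff=62.7275 vs cont=62.1791 → 62.7275 [stop]  node(2,1) S=87.1100 payoff=48.8500 vs cont=48.3016 → 48.8500 [stop]  node(2,2) S=103.6173 payoff=32.3427 vs cont=32.0260 → 32.3427 [stop]  ⇒ S*(2)=103.6173
t_1: node(1,0) S=79.8704 payoff=56.0896 vs cont=55.5411 → 56.0896 [stop]  node(1,1) S=95.0058 payoff=40.9542 vs cont=40.4058 → 40.9542 [stop]  ⇒ S*(1)=95.0058
t_0: node(0,0) S=87.1100 payoff=48.8500 vs cont=48.3016 → 48.8500 [stop]  ⇒ S*(0)=87.1100

price = 48.8500
boundary = 87.1100 95.0058 103.6173 95.0058 103.6173 113.0093 123.2527
tree:
48.8500
56.0896 40.9542
62.7275 48.8500 32.3427
68.8137 56.0896 40.9542 23.4144
74.3942 62.7275 48.8500 32.3427 14.7332
79.5108 68.8137 56.0896 40.9542 22.9507 6.6882
84.2022 74.3942 62.7275 48.8500 32.3427 12.7073 0.7622
88.5037 79.5108 68.8137 56.0896 40.9542 22.9507 1.5355 0.0000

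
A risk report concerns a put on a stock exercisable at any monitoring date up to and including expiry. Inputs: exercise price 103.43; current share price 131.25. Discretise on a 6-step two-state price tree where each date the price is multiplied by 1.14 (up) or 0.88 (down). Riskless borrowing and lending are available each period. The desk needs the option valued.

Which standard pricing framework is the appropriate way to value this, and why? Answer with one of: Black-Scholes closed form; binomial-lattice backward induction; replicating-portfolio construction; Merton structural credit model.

framework: binomial-lattice backward induction

Key observation: early exercise of the strike-103.43 put must be checked at each of the 6 dates (spot 131.25), which forces a node-by-node comparison of intrinsic and continuation value backward from expiry.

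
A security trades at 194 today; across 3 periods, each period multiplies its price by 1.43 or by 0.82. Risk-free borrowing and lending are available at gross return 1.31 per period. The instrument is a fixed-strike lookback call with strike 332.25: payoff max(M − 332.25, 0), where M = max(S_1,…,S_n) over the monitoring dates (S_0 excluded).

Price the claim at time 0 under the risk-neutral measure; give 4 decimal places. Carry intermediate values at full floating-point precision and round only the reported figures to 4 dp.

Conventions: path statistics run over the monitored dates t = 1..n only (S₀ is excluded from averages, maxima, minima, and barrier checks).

Under the martingale measure an up-move has probability p* = 0.8033; value the claim as the probability-weighted average of per-path payoffs, discounted 3 periods at R = 1.31.
Enumerate all 2^3 = 8 price paths (U = up ×1.43, D = down ×0.82); each path with k up-moves has probability p*^k·(1−p*)^(3−k).
DDD: M=159.0800, payoff=0.0000, prob=0.007613
UDD: M=277.4200, payoff=0.0000, prob=0.031086
DUD: M=227.4844, payoff=0.0000, prob=0.031086
UUD: M=396.7106, payoff=64.4606, prob=0.126936
DDU: M=186.5372, payoff=0.0000, prob=0.031086
UDU: M=325.3027, payoff=0.0000, prob=0.126936
DUU: M=325.3027, payoff=0.0000, prob=0.126936
UUU: M=567.2962, payoff=235.0462, prob=0.518321
Price = Σ prob·payoff / R^3 = 130.011694 / 2.248091 = 57.8320

price = 57.8320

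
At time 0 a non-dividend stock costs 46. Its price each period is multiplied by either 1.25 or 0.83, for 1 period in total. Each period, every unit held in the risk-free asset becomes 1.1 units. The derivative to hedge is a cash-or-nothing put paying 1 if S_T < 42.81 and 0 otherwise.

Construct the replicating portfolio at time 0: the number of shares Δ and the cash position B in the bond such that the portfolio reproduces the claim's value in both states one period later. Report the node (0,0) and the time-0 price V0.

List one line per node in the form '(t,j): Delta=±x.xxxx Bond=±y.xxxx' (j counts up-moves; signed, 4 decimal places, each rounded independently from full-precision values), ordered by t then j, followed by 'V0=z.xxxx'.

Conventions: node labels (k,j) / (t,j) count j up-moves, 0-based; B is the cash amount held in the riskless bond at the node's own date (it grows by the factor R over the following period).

Under the risk-neutral measure, an up-move has probability p* = (R−d)/(u−d) = 0.6429 and values discount at R = 1.1.
Terminal payoffs: V(1,0)=1.0000, V(1,1)=0.0000
(0,0): S=46.0000. Δ = (V_up−V_dn)/(S_up−S_dn) = (0.0000−1.0000)/(57.5000−38.1800) = -0.0518. V = [p*·0.0000 + (1−p*)·1.0000]/1.1 = 0.3247. B = V − Δ·S = 2.7056.
Check: Δ(0,0)·S0 + B(0,0) = 0.3247 = V0.

(0,0): Delta=-0.0518 Bond=2.7056
V0=0.3247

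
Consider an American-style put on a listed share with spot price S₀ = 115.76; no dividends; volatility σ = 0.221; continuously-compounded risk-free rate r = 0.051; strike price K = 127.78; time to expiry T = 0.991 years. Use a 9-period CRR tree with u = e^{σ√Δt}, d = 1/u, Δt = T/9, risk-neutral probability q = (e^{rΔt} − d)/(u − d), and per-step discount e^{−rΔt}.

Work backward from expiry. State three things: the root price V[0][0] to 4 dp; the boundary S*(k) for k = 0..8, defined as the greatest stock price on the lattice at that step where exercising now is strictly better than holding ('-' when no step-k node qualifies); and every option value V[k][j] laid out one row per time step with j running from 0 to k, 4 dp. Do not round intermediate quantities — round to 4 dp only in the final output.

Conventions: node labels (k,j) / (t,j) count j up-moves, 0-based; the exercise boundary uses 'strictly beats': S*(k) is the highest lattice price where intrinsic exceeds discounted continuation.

price = 14.9956
boundary = - - 99.9680 92.8993 99.9680 107.5746 99.9680 107.5746 115.7600
tree:
14.9956
20.7323 9.8634
27.8120 14.4226 5.7623
34.8807 20.4060 9.0565 2.7843
41.4496 27.8120 13.7916 4.7844 0.9684
47.5541 34.8807 20.2054 8.0214 1.8485 0.1667
53.2268 41.4496 27.8120 13.0201 3.4947 0.3492 0.0000
58.4985 47.5541 34.8807 20.2054 6.5296 0.7316 0.0000 0.0000
63.3974 53.2268 41.4496 27.8120 12.0200 1.5329 0.0000 0.0000 0.0000
67.9499 58.4985 47.5541 34.8807 20.2054 3.2118 0.0000 0.0000 0.0000 0.0000

Δt=0.11011  u=1.07609  d=0.92929  q=0.52004  discount=0.99440
step 9 (expiry): payoffs max(K−S,0) = 67.9499 58.4985 47.5541 34.8807 20.2054 3.2118 0.0000 0.0000 0.0000 0.0000
step 8: (k=8,j=0): S=64.3826, K−S=63.3974, hold=62.6818 ⇒ V=63.3974 exercise | (k=8,j=1): S=74.5532, K−S=53.2268, hold=52.5113 ⇒ V=53.2268 exercise | (k=8,j=2): S=86.3304, K−S=41.4496, hold=40.7341 ⇒ V=41.4496 exercise | (k=8,j=3): S=99.9680, K−S=27.8120, hold=27.0964 ⇒ V=27.8120 exercise | (k=8,j=4): S=115.7600, K−S=12.0200, hold=11.3044 ⇒ V=12.0200 exercise | (k=8,j=5): S=134.0467, K−S=0.0000, hold=1.5329 ⇒ V=1.5329 continue | (k=8,j=6): S=155.2221, K−S=0.0000, hold=0.0000 ⇒ V=0.0000 continue | (k=8,j=7): S=179.7426, K−S=0.0000, hold=0.0000 ⇒ V=0.0000 continue | (k=8,j=8): S=208.1366, K−S=0.0000, hold=0.0000 ⇒ V=0.0000 continue  boundary S*=115.7600
step 7: (k=7,j=0): S=69.2815, K−S=58.4985, hold=57.7829 ⇒ V=58.4985 exercise | (k=7,j=1): S=80.2259, K−S=47.5541, hold=46.8385 ⇒ V=47.5541 exercise | (k=7,j=2): S=92.8993, K−S=34.8807, hold=34.1652 ⇒ V=34.8807 exercise | (k=7,j=3): S=107.5746, K−S=20.2054, hold=19.4898 ⇒ V=20.2054 exercise | (k=7,j=4): S=124.5682, K−S=3.2118, hold=6.5296 ⇒ V=6.5296 continue | (k=7,j=5): S=144.2463, K−S=0.0000, hold=0.7316 ⇒ V=0.7316 continue | (k=7,j=6): S=167.0330, K−S=0.0000, hold=0.0000 ⇒ V=0.0000 continue | (k=7,j=7): S=193.4192, K−S=0.0000, hold=0.0000 ⇒ V=0.0000 continue  boundary S*=107.5746
step 6: (k=6,j=0): S=74.5532, K−S=53.2268, hold=52.5113 ⇒ V=53.2268 exercise | (k=6,j=1): S=86.3304, K−S=41.4496, hold=40.7341 ⇒ V=41.4496 exercise | (k=6,j=2): S=99.9680, K−S=27.8120, hold=27.0964 ⇒ V=27.8120 exercise | (k=6,j=3): S=115.7600, K−S=12.0200, hold=13.0201 ⇒ V=13.0201 continue | (k=6,j=4): S=134.0467, K−S=0.0000, hold=3.4947 ⇒ V=3.4947 continue | (k=6,j=5): S=155.2221, K−S=0.0000, hold=0.3492 ⇒ V=0.3492 continue | (k=6,j=6): S=179.7426, K−S=0.0000, hold=0.0000 ⇒ V=0.0000 continue  boundary S*=99.9680
step 5: (k=5,j=0): S=80.2259, K−S=47.5541, hold=46.8385 ⇒ V=47.5541 exercise | (k=5,j=1): S=92.8993, K−S=34.8807, hold=34.1652 ⇒ V=34.8807 exercise | (k=5,j=2): S=107.5746, K−S=20.2054, hold=20.0070 ⇒ V=20.2054 exercise | (k=5,j=3): S=124.5682, K−S=3.2118, hold=8.0214 ⇒ V=8.0214 continue | (k=5,j=4): S=144.2463, K−S=0.0000, hold=1.8485 ⇒ V=1.8485 continue | (k=5,j=5): S=167.0330, K−S=0.0000, hold=0.1667 ⇒ V=0.1667 continue  boundary S*=107.5746
step 4: (k=4,j=0): S=86.3304, K−S=41.4496, hold=40.7341 ⇒ V=41.4496 exercise | (k=4,j=1): S=99.9680, K−S=27.8120, hold=27.0964 ⇒ V=27.8120 exercise | (k=4,j=2): S=115.7600, K−S=12.0200, hold=13.7916 ⇒ V=13.7916 continue | (k=4,j=3): S=134.0467, K−S=0.0000, hold=4.7844 ⇒ V=4.7844 continue | (k=4,j=4): S=155.2221, K−S=0.0000, hold=0.9684 ⇒ V=0.9684 continue  boundary S*=99.9680
step 3: (k=3,j=0): S=92.8993, K−S=34.8807, hold=34.1652 ⇒ V=34.8807 exercise | (k=3,j=1): S=107.5746, K−S=20.2054, hold=20.4060 ⇒ V=20.4060 continue | (k=3,j=2): S=124.5682, K−S=3.2118, hold=9.0565 ⇒ V=9.0565 continue | (k=3,j=3): S=144.2463, K−S=0.0000, hold=2.7843 ⇒ V=2.7843 continue  boundary S*=92.8993
step 2: (k=2,j=0): S=99.9680, K−S=27.8120, hold=27.2002 ⇒ V=27.8120 exercise | (k=2,j=1): S=115.7600, K−S=12.0200, hold=14.4226 ⇒ V=14.4226 continue | (k=2,j=2): S=134.0467, K−S=0.0000, hold=5.7623 ⇒ V=5.7623 continue  boundary S*=99.9680
step 1: (k=1,j=0): S=107.5746, K−S=20.2054, hold=20.7323 ⇒ V=20.7323 continue | (k=1,j=1): S=124.5682, K−S=3.2118, hold=9.8634 ⇒ V=9.8634 continue  boundary S*=-
step 0: (k=0,j=0): S=115.7600, K−S=12.0200, hold=14.9956 ⇒ V=14.9956 continue  boundary S*=-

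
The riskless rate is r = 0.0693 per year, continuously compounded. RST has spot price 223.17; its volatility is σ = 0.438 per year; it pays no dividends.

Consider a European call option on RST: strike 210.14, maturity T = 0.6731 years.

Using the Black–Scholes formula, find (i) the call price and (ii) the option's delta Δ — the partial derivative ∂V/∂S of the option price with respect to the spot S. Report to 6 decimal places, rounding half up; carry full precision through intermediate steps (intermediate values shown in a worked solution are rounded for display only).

σ√T = 0.438·√0.6731 = 0.359347
d₁ = (ln(S/K) + (r+σ²/2)T) / (σ√T) = (ln(223.17/210.14) + (0.0693+0.438²/2)·0.6731) / 0.359347 = (0.060160 + 0.111211) / 0.359347 = 0.476895
d₂ = d₁ − σ√T = 0.476895 − 0.359347 = 0.117548
e^{−rT} = 0.954425
N(d₁) = 0.683282,  N(d₂) = 0.546787
Call price V = S·N(d₁) − K·e^{−rT}·N(d₂) = 152.487950 − 109.665244 = 42.822706
Δ = N(d₁) = 0.683282

price = 42.822706
Δ = 0.683282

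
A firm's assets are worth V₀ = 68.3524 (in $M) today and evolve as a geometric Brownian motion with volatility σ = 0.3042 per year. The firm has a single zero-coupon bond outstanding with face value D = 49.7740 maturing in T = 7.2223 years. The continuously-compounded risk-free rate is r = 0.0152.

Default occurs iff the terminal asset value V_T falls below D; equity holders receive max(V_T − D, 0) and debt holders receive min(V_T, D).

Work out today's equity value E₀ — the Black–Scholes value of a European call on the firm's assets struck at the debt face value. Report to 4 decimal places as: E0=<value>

E0=32.0130

Apply the equity-as-call identities (strike 49.7740, horizon 7.2223 years):
d₁ = [ln(V₀/D) + (r + σ²/2)T] / (σ√T)
   = [ln(68.3524/49.7740) + (0.0152 + 0.5·0.3042²)·7.2223] / (0.3042·√7.2223)
   = [0.317184 + 0.443946] / 0.817517 = 0.931026
d₂ = d₁ − σ√T = 0.931026 − 0.817517 = 0.113509
N(d₁) = 0.824080,  N(d₂) = 0.545186,  e^(−rT) = 0.896032
E₀ = V₀·N(d₁) − D·e^(−rT)·N(d₂)
   = 68.3524·0.824080 − 49.7740·0.896032·0.545186 = 32.013018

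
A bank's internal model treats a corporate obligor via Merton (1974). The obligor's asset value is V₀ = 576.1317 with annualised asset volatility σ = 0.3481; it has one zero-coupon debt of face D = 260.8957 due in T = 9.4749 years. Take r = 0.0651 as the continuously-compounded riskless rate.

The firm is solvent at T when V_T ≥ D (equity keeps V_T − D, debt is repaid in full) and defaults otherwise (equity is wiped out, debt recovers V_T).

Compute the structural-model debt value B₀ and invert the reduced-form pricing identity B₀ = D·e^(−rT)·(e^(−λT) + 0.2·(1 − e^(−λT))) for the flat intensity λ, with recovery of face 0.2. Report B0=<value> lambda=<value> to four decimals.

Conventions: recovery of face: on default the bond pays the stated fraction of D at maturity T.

Equity is a call on the firm's assets struck at D = 260.8957:
d₁ = [ln(V₀/D) + (r + σ²/2)T] / (σ√T)
   = [ln(576.1317/260.8957) + (0.0651 + 0.5·0.3481²)·9.4749] / (0.3481·√9.4749)
   = [0.792216 + 1.190870] / 1.071498 = 1.850760
d₂ = d₁ − σ√T = 1.850760 − 1.071498 = 0.779262
N(d₁) = 0.967898,  N(d₂) = 0.782087,  e^(−rT) = 0.539660
E₀ = V₀·N(d₁) − D·e^(−rT)·N(d₂)
   = 576.1317·0.967898 − 260.8957·0.539660·0.782087 = 447.522734
B₀ = V₀ − E₀ = 576.1317 − 447.522734 = 128.608966
e^(−λT) = (B₀·e^(rT)/D − 0.2)/(1 − 0.2) = (128.6090·1.853019/260.8957 − 0.2)/0.8 = 0.89181103
λ = −ln(0.89181103)/9.4749 = 0.012085

B0=128.6090 lambda=0.0121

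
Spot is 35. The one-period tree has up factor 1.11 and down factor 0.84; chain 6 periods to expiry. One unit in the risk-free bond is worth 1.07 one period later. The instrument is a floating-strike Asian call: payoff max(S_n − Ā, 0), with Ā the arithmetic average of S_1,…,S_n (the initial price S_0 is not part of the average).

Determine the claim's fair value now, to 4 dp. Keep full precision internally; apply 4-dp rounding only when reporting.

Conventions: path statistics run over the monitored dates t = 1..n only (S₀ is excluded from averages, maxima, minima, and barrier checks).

No-arbitrage gives p* = (R−d)/(u−d) = 0.8519: enumerate every path, weight its payoff by its p*-probability, and discount by R^6.
Enumerate all 2^6 = 64 price paths (U = up ×1.11, D = down ×0.84); each path with k up-moves has probability p*^k·(1−p*)^(6−k).
DDDDDD: Ā=19.8665, payoff=0.0000, prob=0.000011
UDDDDD: Ā=26.2522, payoff=0.0000, prob=0.000061
DUDDDD: Ā=24.6772, payoff=0.0000, prob=0.000061
UUDDDD: Ā=32.6091, payoff=0.0000, prob=0.000350
DDUDDD: Ā=23.3542, payoff=0.0000, prob=0.000061
UDUDDD: Ā=30.8609, payoff=0.0000, prob=0.000350
DUUDDD: Ā=29.2859, payoff=0.0000, prob=0.000350
UUUDDD: Ā=38.6992, payoff=0.0000, prob=0.002010
DDDUDD: Ā=22.2428, payoff=0.0000, prob=0.000061
UDDUDD: Ā=29.3923, payoff=0.0000, prob=0.000350
DUDUDD: Ā=27.8173, payoff=0.0000, prob=0.000350
UUDUDD: Ā=36.7586, payoff=0.0000, prob=0.002010
DDUUDD: Ā=26.4943, payoff=0.0000, prob=0.000350
UDUUDD: Ā=35.0104, payoff=0.0000, prob=0.002010
DUUUDD: Ā=33.4354, payoff=0.0000, prob=0.002010
UUUUDD: Ā=44.1824, payoff=0.0000, prob=0.011557
DDDDUD: Ā=21.3093, payoff=0.0000, prob=0.000061
UDDDUD: Ā=28.1588, payoff=0.0000, prob=0.000350
DUDDUD: Ā=26.5838, payoff=0.0000, prob=0.000350
UUDDUD: Ā=35.1285, payoff=0.0000, prob=0.002010
DDUDUD: Ā=25.2608, payoff=0.0000, prob=0.000350
UDUDUD: Ā=33.3803, payoff=0.0000, prob=0.002010
DUUDUD: Ā=31.8053, payoff=0.0000, prob=0.002010
UUUDUD: Ā=42.0284, payoff=0.0000, prob=0.011557
DDDUUD: Ā=24.1494, payoff=0.0000, prob=0.000350
UDDUUD: Ā=31.9118, payoff=0.0000, prob=0.002010
DUDUUD: Ā=30.3368, payoff=0.0000, prob=0.002010
UUDUUD: Ā=40.0879, payoff=0.0000, prob=0.011557
DDUUUD: Ā=29.0138, payoff=0.0000, prob=0.002010
UDUUUD: Ā=38.3396, payoff=0.0000, prob=0.011557
DUUUUD: Ā=36.7646, payoff=0.7257, prob=0.011557
UUUUUD: Ā=48.5818, payoff=0.9589, prob=0.066453
DDDDDU: Ā=20.5252, payoff=0.0000, prob=0.000061
UDDDDU: Ā=27.1226, payoff=0.0000, prob=0.000350
DUDDDU: Ā=25.5476, payoff=0.0000, prob=0.000350
UUDDDU: Ā=33.7593, payoff=0.0000, prob=0.002010
DDUDDU: Ā=24.2246, payoff=0.0000, prob=0.000350
UDUDDU: Ā=32.0110, payoff=0.0000, prob=0.002010
DUUDDU: Ā=30.4360, payoff=0.0000, prob=0.002010
UUUDDU: Ā=40.2190, payoff=0.0000, prob=0.011557
DDDUDU: Ā=23.1132, payoff=0.0000, prob=0.000350
UDDUDU: Ā=30.5425, payoff=0.0000, prob=0.002010
DUDUDU: Ā=28.9675, payoff=0.0000, prob=0.002010
UUDUDU: Ā=38.2785, payoff=0.0000, prob=0.011557
DDUUDU: Ā=27.6445, payoff=0.7265, prob=0.002010
UDUUDU: Ā=36.5302, payoff=0.9600, prob=0.011557
DUUUDU: Ā=34.9552, payoff=2.5350, prob=0.011557
UUUUDU: Ā=46.1908, payoff=3.3499, prob=0.066453
DDDDUU: Ā=22.1797, payoff=0.0000, prob=0.000350
UDDDUU: Ā=29.3089, payoff=0.0000, prob=0.002010
DUDDUU: Ā=27.7339, payoff=0.6371, prob=0.002010
UUDDUU: Ā=36.6484, payoff=0.8419, prob=0.011557
DDUDUU: Ā=26.4109, payoff=1.9601, prob=0.002010
UDUDUU: Ā=34.9002, payoff=2.5901, prob=0.011557
DUUDUU: Ā=33.3252, payoff=4.1651, prob=0.011557
UUUDUU: Ā=44.0368, payoff=5.5039, prob=0.066453
DDDUUU: Ā=25.2996, payoff=3.0714, prob=0.002010
UDDUUU: Ā=33.4316, payoff=4.0586, prob=0.011557
DUDUUU: Ā=31.8566, payoff=5.6336, prob=0.011557
UUDUUU: Ā=42.0963, payoff=7.4444, prob=0.066453
DDUUUU: Ā=30.5336, payoff=6.9566, prob=0.011557
UDUUUU: Ā=40.3480, payoff=9.1927, prob=0.066453
DUUUUU: Ā=38.7730, payoff=10.7677, prob=0.066453
UUUUUU: Ā=51.2358, payoff=14.2287, prob=0.382107
Price = Σ prob·payoff / R^6 = 8.251969 / 1.500730 = 5.4986

price = 5.4986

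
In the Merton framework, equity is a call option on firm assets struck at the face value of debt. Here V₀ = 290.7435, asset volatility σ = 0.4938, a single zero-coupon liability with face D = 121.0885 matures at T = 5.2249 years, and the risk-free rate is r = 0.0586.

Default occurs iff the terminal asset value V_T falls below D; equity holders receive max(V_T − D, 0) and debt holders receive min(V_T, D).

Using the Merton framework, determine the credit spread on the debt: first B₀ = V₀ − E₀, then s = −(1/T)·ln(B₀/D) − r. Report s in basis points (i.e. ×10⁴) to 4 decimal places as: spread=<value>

Equity is a call on the firm's assets struck at D = 121.0885:
d₁ = [ln(V₀/D) + (r + σ²/2)T] / (σ√T)
   = [ln(290.7435/121.0885) + (0.0586 + 0.5·0.4938²)·5.2249] / (0.4938·√5.2249)
   = [0.875920 + 0.943195] / 1.128730 = 1.611647
d₂ = d₁ − σ√T = 1.611647 − 1.128730 = 0.482917
N(d₁) = 0.946481,  N(d₂) = 0.685423,  e^(−rT) = 0.736255
E₀ = V₀·N(d₁) − D·e^(−rT)·N(d₂)
   = 290.7435·0.946481 − 121.0885·0.736255·0.685423 = 214.076299
B₀ = V₀ − E₀ = 290.7435 − 214.076299 = 76.667201
spread = −(1/T)·ln(B₀/D) − r = −(1/5.2249)·ln(76.667201/121.0885) − 0.0586 = 0.02887492
in basis points: 0.02887492 × 10⁴ = 288.7492 bp

spread=288.7492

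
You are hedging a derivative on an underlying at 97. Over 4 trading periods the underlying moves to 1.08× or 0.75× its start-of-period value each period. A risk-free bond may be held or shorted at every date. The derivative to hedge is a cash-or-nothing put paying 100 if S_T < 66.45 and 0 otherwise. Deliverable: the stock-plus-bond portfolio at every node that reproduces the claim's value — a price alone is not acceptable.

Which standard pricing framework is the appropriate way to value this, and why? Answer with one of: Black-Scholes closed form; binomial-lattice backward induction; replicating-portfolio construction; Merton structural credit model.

Key observation: the mandate to exhibit the hedge at every date and state singles out the replicating-portfolio construction on the 4-period tree with factors 1.08 and 0.75 from 97.

framework: replicating-portfolio construction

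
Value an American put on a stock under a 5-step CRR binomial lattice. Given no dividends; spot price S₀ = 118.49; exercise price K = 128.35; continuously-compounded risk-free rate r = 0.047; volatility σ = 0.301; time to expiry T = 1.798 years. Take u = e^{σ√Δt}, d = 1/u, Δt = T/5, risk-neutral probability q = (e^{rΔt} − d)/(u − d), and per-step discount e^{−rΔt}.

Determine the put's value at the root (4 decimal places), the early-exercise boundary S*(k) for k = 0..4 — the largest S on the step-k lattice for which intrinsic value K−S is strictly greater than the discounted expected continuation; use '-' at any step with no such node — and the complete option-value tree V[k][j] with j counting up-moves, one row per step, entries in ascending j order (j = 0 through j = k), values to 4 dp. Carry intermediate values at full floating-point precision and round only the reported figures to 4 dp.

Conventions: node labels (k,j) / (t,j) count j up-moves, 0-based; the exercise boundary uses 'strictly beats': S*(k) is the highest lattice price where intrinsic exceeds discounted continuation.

Δt=0.35960, u=1.19782, d=0.83485, q=0.50196, disc=e^(-rΔt)=0.98324
k=5 terminal: V=max(K-S,0) → 80.2958 59.4036 29.4283 0.0000 0.0000 0.0000
k=4: j=0 S=57.5601 intr=70.7899 cont=68.6388 V=70.7899[EX]; j=1 S=82.5851 intr=45.7649 cont=43.6139 V=45.7649[EX]; j=2 S=118.4900 intr=9.8600 cont=14.4109 V=14.4109[hold]; j=3 S=170.0050 intr=0.0000 cont=0.0000 V=0.0000[hold]; j=4 S=243.9168 intr=0.0000 cont=0.0000 V=0.0000[hold]  S*(4)=82.5851
k=3: j=0 S=68.9464 intr=59.4036 cont=57.2525 V=59.4036[EX]; j=1 S=98.9217 intr=29.4283 cont=29.5233 V=29.5233[hold]; j=2 S=141.9292 intr=0.0000 cont=7.0570 V=7.0570[hold]; j=3 S=203.6347 intr=0.0000 cont=0.0000 V=0.0000[hold]  S*(3)=68.9464
k=2: j=0 S=82.5851 intr=45.7649 cont=43.6608 V=45.7649[EX]; j=1 S=118.4900 intr=9.8600 cont=17.9404 V=17.9404[hold]; j=2 S=170.0050 intr=0.0000 cont=3.4558 V=3.4558[hold]  S*(2)=82.5851
k=1: j=0 S=98.9217 intr=29.4283 cont=31.2653 V=31.2653[hold]; j=1 S=141.9292 intr=0.0000 cont=10.4909 V=10.4909[hold]  S*(1)=-
k=0: j=0 S=118.4900 intr=9.8600 cont=20.4882 V=20.4882[hold]  S*(0)=-

price = 20.4882
boundary = - - 82.5851 68.9464 82.5851
tree:
20.4882
31.2653 10.4909
45.7649 17.9404 3.4558
59.4036 29.5233 7.0570 0.0000
70.7899 45.7649 14.4109 0.0000 0.0000
80.2958 59.4036 29.4283 0.0000 0.0000 0.0000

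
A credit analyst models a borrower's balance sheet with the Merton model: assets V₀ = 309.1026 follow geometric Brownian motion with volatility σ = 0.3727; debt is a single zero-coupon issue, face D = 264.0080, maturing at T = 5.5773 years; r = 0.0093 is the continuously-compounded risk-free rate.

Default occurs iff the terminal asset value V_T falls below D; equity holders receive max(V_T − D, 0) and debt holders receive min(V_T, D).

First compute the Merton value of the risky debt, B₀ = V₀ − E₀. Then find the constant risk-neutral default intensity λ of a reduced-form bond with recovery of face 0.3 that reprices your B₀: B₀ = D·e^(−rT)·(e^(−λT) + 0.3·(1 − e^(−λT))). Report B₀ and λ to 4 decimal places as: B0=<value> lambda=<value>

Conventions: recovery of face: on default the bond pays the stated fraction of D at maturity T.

Apply the equity-as-call identities (strike 264.0080, horizon 5.5773 years):
d₁ = [ln(V₀/D) + (r + σ²/2)T] / (σ√T)
   = [ln(309.1026/264.0080) + (0.0093 + 0.5·0.3727²)·5.5773] / (0.3727·√5.5773)
   = [0.157694 + 0.439227] / 0.880180 = 0.678181
d₂ = d₁ − σ√T = 0.678181 − 0.880180 = -0.201999
N(d₁) = 0.751171,  N(d₂) = 0.419959,  e^(−rT) = 0.949453
E₀ = V₀·N(d₁) − D·e^(−rT)·N(d₂)
   = 309.1026·0.751171 − 264.0080·0.949453·0.419959 = 126.920816
B₀ = V₀ − E₀ = 309.1026 − 126.920816 = 182.181784
e^(−λT) = (B₀·e^(rT)/D − 0.3)/(1 − 0.3) = (182.1818·1.053238/264.0080 − 0.3)/0.7 = 0.60971275
λ = −ln(0.60971275)/5.5773 = 0.088711

B0=182.1818 lambda=0.0887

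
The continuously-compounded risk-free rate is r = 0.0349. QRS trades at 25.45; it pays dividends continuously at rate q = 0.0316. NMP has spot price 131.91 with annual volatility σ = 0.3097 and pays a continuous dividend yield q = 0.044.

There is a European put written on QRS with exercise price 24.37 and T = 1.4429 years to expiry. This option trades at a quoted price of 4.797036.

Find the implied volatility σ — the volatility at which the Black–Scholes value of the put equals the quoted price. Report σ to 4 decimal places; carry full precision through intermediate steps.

sigma = 0.4766

At σ = 0.4766 the Black–Scholes value reproduces the quote:
σ√T = 0.4766·√1.4429 = 0.572496
d₁ = (ln(S/K) + (r−q+σ²/2)T) / (σ√T) = (ln(25.45/24.37) + (0.0349−0.0316+0.4766²/2)·1.4429) / 0.572496 = (0.043363 + 0.168637) / 0.572496 = 0.370309
d₂ = d₁ − σ√T = 0.370309 − 0.572496 = -0.202187
e^{−rT} = 0.950890
e^{−qT} = 0.955428
N(−d₁) = 0.355576,  N(−d₂) = 0.580115
V = K·e^{−rT}·N(−d₂) − S·e^{−qT}·N(−d₁) = 13.443104 − 8.646068 = 4.797036 (matching the quote); vega is positive throughout, so no other σ reproduces this price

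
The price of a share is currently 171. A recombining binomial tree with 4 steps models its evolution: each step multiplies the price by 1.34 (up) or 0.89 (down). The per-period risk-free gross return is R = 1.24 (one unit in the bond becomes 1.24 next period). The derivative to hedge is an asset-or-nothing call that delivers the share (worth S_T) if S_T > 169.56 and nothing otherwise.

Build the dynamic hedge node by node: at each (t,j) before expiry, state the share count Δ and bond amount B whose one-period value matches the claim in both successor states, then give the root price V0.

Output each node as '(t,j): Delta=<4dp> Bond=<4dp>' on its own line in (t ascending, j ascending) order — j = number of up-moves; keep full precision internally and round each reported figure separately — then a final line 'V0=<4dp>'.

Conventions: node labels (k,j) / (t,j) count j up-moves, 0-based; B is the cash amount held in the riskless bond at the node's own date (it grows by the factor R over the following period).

No-arbitrage ⇒ martingale measure with p* = (R−d)/(u−d) = 0.7778.
Payoffs at expiry: V(4,0)=0.0000, V(4,1)=0.0000, V(4,2)=243.2124, V(4,3)=366.1850, V(4,4)=551.3347
  t=3,j=0: stock 120.5497 → up 161.5366 (V=0.0000), down 107.2892 (V=0.0000). Price 0.0000; hedge Δ=0.0000, bond B=0.0000.
  t=3,j=1: stock 181.5018 → up 243.2124 (V=243.2124), down 161.5366 (V=0.0000). Price 152.5526; hedge Δ=2.9778, bond B=-387.9194.
  t=3,j=2: stock 273.2724 → up 366.1850 (V=366.1850), down 243.2124 (V=243.2124). Price 273.2724; hedge Δ=1.0000, bond B=0.0000.
  t=3,j=3: stock 411.4438 → up 551.3347 (V=551.3347), down 366.1850 (V=366.1850). Price 411.4438; hedge Δ=1.0000, bond B=0.0000.
  t=2,j=0: stock 135.4491 → up 181.5018 (V=152.5526), down 120.5497 (V=0.0000). Price 95.6871; hedge Δ=2.5028, bond B=-243.3186.
  t=2,j=1: stock 203.9346 → up 273.2724 (V=273.2724), down 181.5018 (V=152.5526). Price 198.7466; hedge Δ=1.3155, bond B=-69.5196.
  t=2,j=2: stock 307.0476 → up 411.4438 (V=411.4438), down 273.2724 (V=273.2724). Price 307.0476; hedge Δ=1.0000, bond B=0.0000.
  t=1,j=0: stock 152.1900 → up 203.9346 (V=198.7466), down 135.4491 (V=95.6871). Price 141.8101; hedge Δ=1.5048, bond B=-87.2110.
  t=1,j=1: stock 229.1400 → up 307.0476 (V=307.0476), down 203.9346 (V=198.7466). Price 228.2102; hedge Δ=1.0503, bond B=-12.4587.
  t=0,j=0: stock 171.0000 → up 229.1400 (V=228.2102), down 152.1900 (V=141.8101). Price 168.5566; hedge Δ=1.1228, bond B=-23.4438.
As a check, the time-0 holding Δ(0,0)·S0 + B(0,0) comes to 168.5566 — exactly V0.

(0,0): Delta=1.1228 Bond=-23.4438
(1,0): Delta=1.5048 Bond=-87.2110
(1,1): Delta=1.0503 Bond=-12.4587
(2,0): Delta=2.5028 Bond=-243.3186
(2,1): Delta=1.3155 Bond=-69.5196
(2,2): Delta=1.0000 Bond=0.0000
(3,0): Delta=0.0000 Bond=0.0000
(3,1): Delta=2.9778 Bond=-387.9194
(3,2): Delta=1.0000 Bond=0.0000
(3,3): Delta=1.0000 Bond=0.0000
V0=168.5566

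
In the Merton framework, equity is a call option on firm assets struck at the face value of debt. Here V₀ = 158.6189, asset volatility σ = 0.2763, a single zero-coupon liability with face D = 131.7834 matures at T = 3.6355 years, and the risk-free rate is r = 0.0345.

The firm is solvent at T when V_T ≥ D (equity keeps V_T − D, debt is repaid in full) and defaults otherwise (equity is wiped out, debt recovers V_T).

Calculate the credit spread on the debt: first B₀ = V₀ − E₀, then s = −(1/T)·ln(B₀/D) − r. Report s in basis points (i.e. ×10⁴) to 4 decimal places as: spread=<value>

Work the structural quantities from V₀ = 158.6189 against face 131.7834:
d₁ = [ln(V₀/D) + (r + σ²/2)T] / (σ√T)
   = [ln(158.6189/131.7834) + (0.0345 + 0.5·0.2763²)·3.6355] / (0.2763·√3.6355)
   = [0.185345 + 0.264195] / 0.526821 = 0.853307
d₂ = d₁ − σ√T = 0.853307 − 0.526821 = 0.326486
N(d₁) = 0.803255,  N(d₂) = 0.627972,  e^(−rT) = 0.882122
E₀ = V₀·N(d₁) − D·e^(−rT)·N(d₂)
   = 158.6189·0.803255 − 131.7834·0.882122·0.627972 = 54.410379
B₀ = V₀ − E₀ = 158.6189 − 54.410379 = 104.208521
spread = −(1/T)·ln(B₀/D) − r = −(1/3.6355)·ln(104.208521/131.7834) − 0.0345 = 0.03007592
in basis points: 0.03007592 × 10⁴ = 300.7592 bp

spread=300.7592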